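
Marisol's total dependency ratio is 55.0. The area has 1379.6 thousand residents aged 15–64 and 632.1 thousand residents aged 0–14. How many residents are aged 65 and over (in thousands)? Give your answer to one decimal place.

Total dependency ratio = (youth + elderly) / working-age × 100
55.0 = (632.1 + E) / 1379.6 × 100
⇒ 126.7

Aged 65 and over: 126.7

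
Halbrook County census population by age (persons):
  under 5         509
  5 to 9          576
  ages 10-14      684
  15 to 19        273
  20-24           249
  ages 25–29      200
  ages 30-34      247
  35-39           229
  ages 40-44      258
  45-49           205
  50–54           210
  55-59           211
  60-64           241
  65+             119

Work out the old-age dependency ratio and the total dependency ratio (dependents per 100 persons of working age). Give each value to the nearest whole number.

Old-age dependency ratio: 5
Total dependency ratio: 81

0–14: 509 + 576 + 684 = 1769
15–64: 273 + 249 + 200 + 247 + 229 + 258 + 205 + 210 + 211 + 241 = 2323
65+: 119
Old-age dependency ratio = 119 / 2323 × 100 = 5
Total dependency ratio = (1769 + 119) / 2323 × 100 = 1888 / 2323 × 100 = 81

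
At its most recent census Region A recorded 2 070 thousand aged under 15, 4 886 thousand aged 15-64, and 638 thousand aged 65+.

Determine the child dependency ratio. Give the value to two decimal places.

Youth dependency ratio: 42.37

Youth dependency ratio = 2 070 / 4 886 × 100 = 42.37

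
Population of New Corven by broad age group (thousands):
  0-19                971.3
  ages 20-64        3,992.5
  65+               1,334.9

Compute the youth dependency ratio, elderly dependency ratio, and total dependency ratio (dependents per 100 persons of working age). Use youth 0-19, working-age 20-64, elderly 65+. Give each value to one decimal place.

Youth dependency ratio: 24.3
Old-age dependency ratio: 33.4
Total dependency ratio: 57.8

Youth dependency ratio = 971.3 / 3,992.5 × 100 = 24.3
Old-age dependency ratio = 1,334.9 / 3,992.5 × 100 = 33.4
Total dependency ratio = (971.3 + 1,334.9) / 3,992.5 × 100 = 2,306.2 / 3,992.5 × 100 = 57.8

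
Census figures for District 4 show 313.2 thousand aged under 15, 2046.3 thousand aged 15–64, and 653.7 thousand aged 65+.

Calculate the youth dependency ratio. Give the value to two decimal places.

Youth dependency ratio = 313.2 / 2046.3 × 100 = 15.31

Youth dependency ratio: 15.31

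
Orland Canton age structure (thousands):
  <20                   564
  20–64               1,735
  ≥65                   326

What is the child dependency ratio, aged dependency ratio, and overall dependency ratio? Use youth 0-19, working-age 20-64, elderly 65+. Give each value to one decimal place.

Youth dependency ratio: 32.5
Old-age dependency ratio: 18.8
Total dependency ratio: 51.3

Youth dependency ratio = 564 / 1,735 × 100 = 32.5
Old-age dependency ratio = 326 / 1,735 × 100 = 18.8
Total dependency ratio = (564 + 326) / 1,735 × 100 = 890 / 1,735 × 100 = 51.3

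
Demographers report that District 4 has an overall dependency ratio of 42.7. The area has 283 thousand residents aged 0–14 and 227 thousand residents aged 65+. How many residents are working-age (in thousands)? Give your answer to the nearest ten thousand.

Working-age: 1190

Total dependency ratio = (youth + elderly) / working-age × 100
42.7 = (283 + 227) / W × 100
⇒ 1190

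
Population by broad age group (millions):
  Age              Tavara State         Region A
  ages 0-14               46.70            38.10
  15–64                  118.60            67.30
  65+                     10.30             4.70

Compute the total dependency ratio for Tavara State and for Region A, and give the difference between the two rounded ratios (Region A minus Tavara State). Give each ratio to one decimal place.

Tavara State: 48.1
Region A: 63.6
Difference: +15.5

Tavara State: (46.70 + 10.30) / 118.60 × 100 = 57.00 / 118.60 × 100 = 48.1
Region A: (38.10 + 4.70) / 67.30 × 100 = 42.80 / 67.30 × 100 = 63.6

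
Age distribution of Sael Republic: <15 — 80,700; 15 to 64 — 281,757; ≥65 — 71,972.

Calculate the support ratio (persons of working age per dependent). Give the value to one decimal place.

Support ratio = 281,757 / (80,700 + 71,972) = 281,757 / 152,672 = 1.8

Support ratio: 1.8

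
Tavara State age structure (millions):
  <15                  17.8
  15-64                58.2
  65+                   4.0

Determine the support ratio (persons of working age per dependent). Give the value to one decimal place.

Support ratio = 58.2 / (17.8 + 4.0) = 58.2 / 21.8 = 2.7

Support ratio: 2.7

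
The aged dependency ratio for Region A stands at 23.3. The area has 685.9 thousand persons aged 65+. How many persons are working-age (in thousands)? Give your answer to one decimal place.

Old-age dependency ratio = elderly / working-age × 100
23.3 = 685.9 / W × 100
⇒ 2 943.8

Working-age: 2 943.8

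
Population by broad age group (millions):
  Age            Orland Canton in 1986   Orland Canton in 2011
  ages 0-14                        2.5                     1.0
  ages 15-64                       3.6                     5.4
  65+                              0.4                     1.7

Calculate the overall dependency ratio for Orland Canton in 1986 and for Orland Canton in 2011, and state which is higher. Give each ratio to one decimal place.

Orland Canton in 1986: 80.6
Orland Canton in 2011: 50.0
Higher: Orland Canton in 1986

Orland Canton in 1986: (2.5 + 0.4) / 3.6 × 100 = 2.9 / 3.6 × 100 = 80.6
Orland Canton in 2011: (1.0 + 1.7) / 5.4 × 100 = 2.7 / 5.4 × 100 = 50.0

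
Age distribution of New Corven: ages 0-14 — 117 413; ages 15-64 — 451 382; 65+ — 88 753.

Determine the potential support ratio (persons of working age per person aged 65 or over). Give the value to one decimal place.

Potential support ratio: 5.1

Potential support ratio = 451 382 / 88 753 = 5.1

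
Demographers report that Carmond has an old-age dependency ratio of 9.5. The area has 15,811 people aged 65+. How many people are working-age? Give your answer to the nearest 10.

Working-age: 166,430

Old-age dependency ratio = elderly / working-age × 100
9.5 = 15,811 / W × 100
⇒ 166,430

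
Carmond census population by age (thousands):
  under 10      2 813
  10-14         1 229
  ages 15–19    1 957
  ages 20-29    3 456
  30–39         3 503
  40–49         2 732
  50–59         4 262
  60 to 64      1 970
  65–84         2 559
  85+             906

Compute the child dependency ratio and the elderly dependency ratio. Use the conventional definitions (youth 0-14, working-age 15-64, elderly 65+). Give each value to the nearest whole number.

Youth dependency ratio: 23
Old-age dependency ratio: 19

0–14: 2 813 + 1 229 = 4 042
15–64: 1 957 + 3 456 + 3 503 + 2 732 + 4 262 + 1 970 = 17 880
65+: 2 559 + 906 = 3 465
Youth dependency ratio = 4 042 / 17 880 × 100 = 23
Old-age dependency ratio = 3 465 / 17 880 × 100 = 19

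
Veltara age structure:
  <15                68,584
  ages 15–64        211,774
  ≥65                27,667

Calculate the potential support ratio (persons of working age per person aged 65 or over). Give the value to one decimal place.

Potential support ratio = 211,774 / 27,667 = 7.7

Potential support ratio: 7.7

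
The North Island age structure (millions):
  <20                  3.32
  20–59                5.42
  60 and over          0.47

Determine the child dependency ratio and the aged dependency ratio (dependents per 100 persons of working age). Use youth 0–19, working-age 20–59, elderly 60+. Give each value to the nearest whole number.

Youth dependency ratio = 3.32 / 5.42 × 100 = 61
Old-age dependency ratio = 0.47 / 5.42 × 100 = 9

Youth dependency ratio: 61
Old-age dependency ratio: 9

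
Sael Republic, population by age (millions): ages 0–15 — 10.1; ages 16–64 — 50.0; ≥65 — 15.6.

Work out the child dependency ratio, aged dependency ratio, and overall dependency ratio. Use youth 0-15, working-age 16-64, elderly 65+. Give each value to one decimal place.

Youth dependency ratio: 20.2
Old-age dependency ratio: 31.2
Total dependency ratio: 51.4

Youth dependency ratio = 10.1 / 50.0 × 100 = 20.2
Old-age dependency ratio = 15.6 / 50.0 × 100 = 31.2
Total dependency ratio = (10.1 + 15.6) / 50.0 × 100 = 25.7 / 50.0 × 100 = 51.4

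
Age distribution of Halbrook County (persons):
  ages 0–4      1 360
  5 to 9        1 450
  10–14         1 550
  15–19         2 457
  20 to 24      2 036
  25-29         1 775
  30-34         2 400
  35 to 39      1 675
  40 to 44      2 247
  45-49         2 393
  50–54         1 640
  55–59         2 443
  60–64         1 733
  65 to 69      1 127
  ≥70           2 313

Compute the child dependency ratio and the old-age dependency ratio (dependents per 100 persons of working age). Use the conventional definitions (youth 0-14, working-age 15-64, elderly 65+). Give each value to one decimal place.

Youth dependency ratio: 21.0
Old-age dependency ratio: 16.5

0–14: 1 360 + 1 450 + 1 550 = 4 360
15–64: 2 457 + 2 036 + 1 775 + 2 400 + 1 675 + 2 247 + 2 393 + 1 640 + 2 443 + 1 733 = 20 799
65+: 1 127 + 2 313 = 3 440
Youth dependency ratio = 4 360 / 20 799 × 100 = 21.0
Old-age dependency ratio = 3 440 / 20 799 × 100 = 16.5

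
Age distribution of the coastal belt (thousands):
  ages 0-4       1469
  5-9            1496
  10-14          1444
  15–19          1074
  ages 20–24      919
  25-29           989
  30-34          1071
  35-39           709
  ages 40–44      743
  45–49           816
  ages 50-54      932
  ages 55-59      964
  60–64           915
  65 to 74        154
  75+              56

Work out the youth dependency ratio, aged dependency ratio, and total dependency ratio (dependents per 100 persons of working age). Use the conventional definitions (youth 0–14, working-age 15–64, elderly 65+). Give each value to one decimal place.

0–14: 1469 + 1496 + 1444 = 4409
15–64: 1074 + 919 + 989 + 1071 + 709 + 743 + 816 + 932 + 964 + 915 = 9132
65+: 154 + 56 = 210
Youth dependency ratio = 4409 / 9132 × 100 = 48.3
Old-age dependency ratio = 210 / 9132 × 100 = 2.3
Total dependency ratio = (4409 + 210) / 9132 × 100 = 4619 / 9132 × 100 = 50.6

Youth dependency ratio: 48.3
Old-age dependency ratio: 2.3
Total dependency ratio: 50.6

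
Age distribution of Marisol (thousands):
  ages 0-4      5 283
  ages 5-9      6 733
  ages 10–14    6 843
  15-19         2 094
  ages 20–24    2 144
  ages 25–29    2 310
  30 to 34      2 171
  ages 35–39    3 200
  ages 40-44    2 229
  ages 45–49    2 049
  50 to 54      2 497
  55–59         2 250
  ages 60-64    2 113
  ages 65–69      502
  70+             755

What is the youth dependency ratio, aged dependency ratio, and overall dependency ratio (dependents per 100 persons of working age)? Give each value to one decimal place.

0–14: 5 283 + 6 733 + 6 843 = 18 859
15–64: 2 094 + 2 144 + 2 310 + 2 171 + 3 200 + 2 229 + 2 049 + 2 497 + 2 250 + 2 113 = 23 057
65+: 502 + 755 = 1 257
Youth dependency ratio = 18 859 / 23 057 × 100 = 81.8
Old-age dependency ratio = 1 257 / 23 057 × 100 = 5.5
Total dependency ratio = (18 859 + 1 257) / 23 057 × 100 = 20 116 / 23 057 × 100 = 87.2

Youth dependency ratio: 81.8
Old-age dependency ratio: 5.5
Total dependency ratio: 87.2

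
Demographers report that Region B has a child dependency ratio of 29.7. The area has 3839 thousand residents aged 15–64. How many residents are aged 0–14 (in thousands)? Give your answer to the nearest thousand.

Aged 0–14: 1140

Youth dependency ratio = youth / working-age × 100
29.7 = Y / 3839 × 100
⇒ 1140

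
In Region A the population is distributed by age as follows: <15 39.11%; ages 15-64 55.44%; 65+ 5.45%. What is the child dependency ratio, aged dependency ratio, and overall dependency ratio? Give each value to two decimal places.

Youth dependency ratio = 39.11 / 55.44 × 100 = 70.54
Old-age dependency ratio = 5.45 / 55.44 × 100 = 9.83
Total dependency ratio = (39.11 + 5.45) / 55.44 × 100 = 44.56 / 55.44 × 100 = 80.38

Youth dependency ratio: 70.54
Old-age dependency ratio: 9.83
Total dependency ratio: 80.38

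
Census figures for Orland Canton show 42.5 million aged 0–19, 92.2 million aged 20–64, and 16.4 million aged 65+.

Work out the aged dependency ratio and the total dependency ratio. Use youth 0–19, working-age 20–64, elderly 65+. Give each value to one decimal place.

Old-age dependency ratio: 17.8
Total dependency ratio: 63.9

Old-age dependency ratio = 16.4 / 92.2 × 100 = 17.8
Total dependency ratio = (42.5 + 16.4) / 92.2 × 100 = 58.9 / 92.2 × 100 = 63.9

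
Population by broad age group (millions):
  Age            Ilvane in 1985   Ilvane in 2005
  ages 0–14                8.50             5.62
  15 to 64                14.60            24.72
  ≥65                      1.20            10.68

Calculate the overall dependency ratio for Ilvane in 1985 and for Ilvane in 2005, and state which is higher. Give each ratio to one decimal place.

Ilvane in 1985: 66.4
Ilvane in 2005: 65.9
Higher: Ilvane in 1985

Ilvane in 1985: (8.50 + 1.20) / 14.60 × 100 = 9.70 / 14.60 × 100 = 66.4
Ilvane in 2005: (5.62 + 10.68) / 24.72 × 100 = 16.30 / 24.72 × 100 = 65.9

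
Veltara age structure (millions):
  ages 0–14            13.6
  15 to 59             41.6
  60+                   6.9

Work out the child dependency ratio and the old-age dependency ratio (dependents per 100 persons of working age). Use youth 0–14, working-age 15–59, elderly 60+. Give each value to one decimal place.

Youth dependency ratio: 32.7
Old-age dependency ratio: 16.6

Youth dependency ratio = 13.6 / 41.6 × 100 = 32.7
Old-age dependency ratio = 6.9 / 41.6 × 100 = 16.6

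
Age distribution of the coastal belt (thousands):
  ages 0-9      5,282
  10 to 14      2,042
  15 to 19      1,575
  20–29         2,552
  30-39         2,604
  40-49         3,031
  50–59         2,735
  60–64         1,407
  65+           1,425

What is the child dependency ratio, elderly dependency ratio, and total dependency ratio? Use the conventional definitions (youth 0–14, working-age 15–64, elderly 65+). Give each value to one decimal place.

Youth dependency ratio: 52.7
Old-age dependency ratio: 10.2
Total dependency ratio: 62.9

0–14: 5,282 + 2,042 = 7,324
15–64: 1,575 + 2,552 + 2,604 + 3,031 + 2,735 + 1,407 = 13,904
65+: 1,425
Youth dependency ratio = 7,324 / 13,904 × 100 = 52.7
Old-age dependency ratio = 1,425 / 13,904 × 100 = 10.2
Total dependency ratio = (7,324 + 1,425) / 13,904 × 100 = 8,749 / 13,904 × 100 = 62.9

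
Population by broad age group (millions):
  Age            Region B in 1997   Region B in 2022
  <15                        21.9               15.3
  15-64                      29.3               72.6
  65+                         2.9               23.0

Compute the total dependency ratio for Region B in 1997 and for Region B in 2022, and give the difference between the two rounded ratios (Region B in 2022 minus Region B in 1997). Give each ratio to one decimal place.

Region B in 1997: 84.6
Region B in 2022: 52.8
Difference: -31.8

Region B in 1997: (21.9 + 2.9) / 29.3 × 100 = 24.8 / 29.3 × 100 = 84.6
Region B in 2022: (15.3 + 23.0) / 72.6 × 100 = 38.3 / 72.6 × 100 = 52.8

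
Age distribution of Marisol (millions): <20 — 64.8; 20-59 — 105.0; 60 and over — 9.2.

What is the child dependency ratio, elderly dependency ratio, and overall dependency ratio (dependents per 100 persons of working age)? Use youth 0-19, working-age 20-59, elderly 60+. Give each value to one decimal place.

Youth dependency ratio: 61.7
Old-age dependency ratio: 8.8
Total dependency ratio: 70.5

Youth dependency ratio = 64.8 / 105.0 × 100 = 61.7
Old-age dependency ratio = 9.2 / 105.0 × 100 = 8.8
Total dependency ratio = (64.8 + 9.2) / 105.0 × 100 = 74.0 / 105.0 × 100 = 70.5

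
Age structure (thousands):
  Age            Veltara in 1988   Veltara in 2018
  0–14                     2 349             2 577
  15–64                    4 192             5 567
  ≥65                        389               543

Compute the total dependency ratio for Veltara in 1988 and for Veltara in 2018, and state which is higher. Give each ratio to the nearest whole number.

Veltara in 1988: (2 349 + 389) / 4 192 × 100 = 2 738 / 4 192 × 100 = 65
Veltara in 2018: (2 577 + 543) / 5 567 × 100 = 3 120 / 5 567 × 100 = 56

Veltara in 1988: 65
Veltara in 2018: 56
Higher: Veltara in 1988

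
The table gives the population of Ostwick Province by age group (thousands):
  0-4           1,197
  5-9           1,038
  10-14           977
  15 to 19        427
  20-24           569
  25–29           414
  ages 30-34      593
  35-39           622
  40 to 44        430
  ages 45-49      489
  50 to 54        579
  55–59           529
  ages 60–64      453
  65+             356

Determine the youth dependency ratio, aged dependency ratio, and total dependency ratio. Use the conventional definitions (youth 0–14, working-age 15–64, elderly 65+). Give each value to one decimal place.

0–14: 1,197 + 1,038 + 977 = 3,212
15–64: 427 + 569 + 414 + 593 + 622 + 430 + 489 + 579 + 529 + 453 = 5,105
65+: 356
Youth dependency ratio = 3,212 / 5,105 × 100 = 62.9
Old-age dependency ratio = 356 / 5,105 × 100 = 7.0
Total dependency ratio = (3,212 + 356) / 5,105 × 100 = 3,568 / 5,105 × 100 = 69.9

Youth dependency ratio: 62.9
Old-age dependency ratio: 7.0
Total dependency ratio: 69.9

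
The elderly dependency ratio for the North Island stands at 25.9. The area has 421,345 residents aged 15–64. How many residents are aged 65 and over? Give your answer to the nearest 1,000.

Old-age dependency ratio = elderly / working-age × 100
25.9 = E / 421,345 × 100
⇒ 109,000

Aged 65 and over: 109,000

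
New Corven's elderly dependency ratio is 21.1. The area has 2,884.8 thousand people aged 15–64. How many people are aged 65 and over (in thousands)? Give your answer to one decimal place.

Aged 65 and over: 608.7

Old-age dependency ratio = elderly / working-age × 100
21.1 = E / 2,884.8 × 100
⇒ 608.7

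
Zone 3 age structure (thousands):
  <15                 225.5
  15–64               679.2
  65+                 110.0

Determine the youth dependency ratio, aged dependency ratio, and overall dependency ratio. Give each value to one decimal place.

Youth dependency ratio = 225.5 / 679.2 × 100 = 33.2
Old-age dependency ratio = 110.0 / 679.2 × 100 = 16.2
Total dependency ratio = (225.5 + 110.0) / 679.2 × 100 = 335.5 / 679.2 × 100 = 49.4

Youth dependency ratio: 33.2
Old-age dependency ratio: 16.2
Total dependency ratio: 49.4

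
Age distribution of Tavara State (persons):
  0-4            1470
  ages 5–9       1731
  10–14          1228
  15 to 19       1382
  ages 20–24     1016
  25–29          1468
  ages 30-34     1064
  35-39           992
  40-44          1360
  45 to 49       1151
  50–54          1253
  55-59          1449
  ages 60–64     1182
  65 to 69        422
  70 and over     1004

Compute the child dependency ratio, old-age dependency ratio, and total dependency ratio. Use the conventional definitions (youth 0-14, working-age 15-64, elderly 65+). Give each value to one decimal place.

0–14: 1470 + 1731 + 1228 = 4429
15–64: 1382 + 1016 + 1468 + 1064 + 992 + 1360 + 1151 + 1253 + 1449 + 1182 = 12317
65+: 422 + 1004 = 1426
Youth dependency ratio = 4429 / 12317 × 100 = 36.0
Old-age dependency ratio = 1426 / 12317 × 100 = 11.6
Total dependency ratio = (4429 + 1426) / 12317 × 100 = 5855 / 12317 × 100 = 47.5

Youth dependency ratio: 36.0
Old-age dependency ratio: 11.6
Total dependency ratio: 47.5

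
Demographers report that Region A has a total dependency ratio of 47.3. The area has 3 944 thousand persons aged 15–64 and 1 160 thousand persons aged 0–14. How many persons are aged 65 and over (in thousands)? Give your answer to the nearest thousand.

Aged 65 and over: 706

Total dependency ratio = (youth + elderly) / working-age × 100
47.3 = (1 160 + E) / 3 944 × 100
⇒ 706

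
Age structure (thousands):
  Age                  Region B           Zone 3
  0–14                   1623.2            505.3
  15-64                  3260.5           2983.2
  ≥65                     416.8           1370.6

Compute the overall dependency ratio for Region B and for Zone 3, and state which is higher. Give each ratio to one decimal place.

Region B: 62.6
Zone 3: 62.9
Higher: Zone 3

Region B: (1623.2 + 416.8) / 3260.5 × 100 = 2040.0 / 3260.5 × 100 = 62.6
Zone 3: (505.3 + 1370.6) / 2983.2 × 100 = 1875.9 / 2983.2 × 100 = 62.9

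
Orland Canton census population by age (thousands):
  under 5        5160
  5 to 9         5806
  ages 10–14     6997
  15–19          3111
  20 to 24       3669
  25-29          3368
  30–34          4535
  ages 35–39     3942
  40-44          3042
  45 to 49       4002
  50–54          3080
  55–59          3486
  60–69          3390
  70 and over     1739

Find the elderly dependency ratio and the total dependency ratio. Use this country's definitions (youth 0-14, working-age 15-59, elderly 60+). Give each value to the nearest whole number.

Old-age dependency ratio: 16
Total dependency ratio: 72

0–14: 5160 + 5806 + 6997 = 17963
15–59: 3111 + 3669 + 3368 + 4535 + 3942 + 3042 + 4002 + 3080 + 3486 = 32235
60+: 3390 + 1739 = 5129
Old-age dependency ratio = 5129 / 32235 × 100 = 16
Total dependency ratio = (17963 + 5129) / 32235 × 100 = 23092 / 32235 × 100 = 72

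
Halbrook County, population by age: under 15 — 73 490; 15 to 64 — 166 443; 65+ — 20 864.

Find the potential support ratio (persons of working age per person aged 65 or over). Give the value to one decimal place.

Potential support ratio: 8.0

Potential support ratio = 166 443 / 20 864 = 8.0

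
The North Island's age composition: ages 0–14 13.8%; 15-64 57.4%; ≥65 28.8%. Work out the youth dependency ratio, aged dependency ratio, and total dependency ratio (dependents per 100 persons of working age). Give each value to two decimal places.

Youth dependency ratio = 13.8 / 57.4 × 100 = 24.04
Old-age dependency ratio = 28.8 / 57.4 × 100 = 50.17
Total dependency ratio = (13.8 + 28.8) / 57.4 × 100 = 42.6 / 57.4 × 100 = 74.22

Youth dependency ratio: 24.04
Old-age dependency ratio: 50.17
Total dependency ratio: 74.22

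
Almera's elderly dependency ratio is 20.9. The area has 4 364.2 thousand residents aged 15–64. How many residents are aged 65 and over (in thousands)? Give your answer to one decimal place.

Aged 65 and over: 912.1

Old-age dependency ratio = elderly / working-age × 100
20.9 = E / 4 364.2 × 100
⇒ 912.1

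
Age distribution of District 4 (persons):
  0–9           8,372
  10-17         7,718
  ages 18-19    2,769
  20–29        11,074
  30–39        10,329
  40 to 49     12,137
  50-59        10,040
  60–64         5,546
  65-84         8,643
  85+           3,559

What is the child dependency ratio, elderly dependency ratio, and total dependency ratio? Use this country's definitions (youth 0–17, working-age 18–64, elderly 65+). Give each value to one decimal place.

0–17: 8,372 + 7,718 = 16,090
18–64: 2,769 + 11,074 + 10,329 + 12,137 + 10,040 + 5,546 = 51,895
65+: 8,643 + 3,559 = 12,202
Youth dependency ratio = 16,090 / 51,895 × 100 = 31.0
Old-age dependency ratio = 12,202 / 51,895 × 100 = 23.5
Total dependency ratio = (16,090 + 12,202) / 51,895 × 100 = 28,292 / 51,895 × 100 = 54.5

Youth dependency ratio: 31.0
Old-age dependency ratio: 23.5
Total dependency ratio: 54.5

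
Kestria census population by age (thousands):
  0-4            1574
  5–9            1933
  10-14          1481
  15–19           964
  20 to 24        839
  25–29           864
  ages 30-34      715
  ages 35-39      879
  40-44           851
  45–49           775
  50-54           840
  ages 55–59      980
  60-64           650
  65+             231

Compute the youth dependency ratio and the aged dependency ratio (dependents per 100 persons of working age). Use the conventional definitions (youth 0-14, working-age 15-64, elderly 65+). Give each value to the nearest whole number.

0–14: 1574 + 1933 + 1481 = 4988
15–64: 964 + 839 + 864 + 715 + 879 + 851 + 775 + 840 + 980 + 650 = 8357
65+: 231
Youth dependency ratio = 4988 / 8357 × 100 = 60
Old-age dependency ratio = 231 / 8357 × 100 = 3

Youth dependency ratio: 60
Old-age dependency ratio: 3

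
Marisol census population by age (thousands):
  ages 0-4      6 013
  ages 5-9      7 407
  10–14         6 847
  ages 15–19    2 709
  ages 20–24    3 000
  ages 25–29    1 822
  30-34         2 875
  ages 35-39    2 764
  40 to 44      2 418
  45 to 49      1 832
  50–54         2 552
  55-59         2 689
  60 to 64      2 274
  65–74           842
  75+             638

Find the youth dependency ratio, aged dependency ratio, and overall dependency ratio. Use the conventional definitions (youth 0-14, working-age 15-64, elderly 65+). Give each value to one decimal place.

Youth dependency ratio: 81.3
Old-age dependency ratio: 5.9
Total dependency ratio: 87.2

0–14: 6 013 + 7 407 + 6 847 = 20 267
15–64: 2 709 + 3 000 + 1 822 + 2 875 + 2 764 + 2 418 + 1 832 + 2 552 + 2 689 + 2 274 = 24 935
65+: 842 + 638 = 1 480
Youth dependency ratio = 20 267 / 24 935 × 100 = 81.3
Old-age dependency ratio = 1 480 / 24 935 × 100 = 5.9
Total dependency ratio = (20 267 + 1 480) / 24 935 × 100 = 21 747 / 24 935 × 100 = 87.2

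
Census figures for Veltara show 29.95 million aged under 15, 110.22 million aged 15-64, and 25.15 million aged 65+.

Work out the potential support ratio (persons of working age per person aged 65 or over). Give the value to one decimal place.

Potential support ratio = 110.22 / 25.15 = 4.4

Potential support ratio: 4.4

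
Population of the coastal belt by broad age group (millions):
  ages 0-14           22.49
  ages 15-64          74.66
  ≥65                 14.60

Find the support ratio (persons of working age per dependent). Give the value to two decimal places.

Support ratio: 2.01

Support ratio = 74.66 / (22.49 + 14.60) = 74.66 / 37.09 = 2.01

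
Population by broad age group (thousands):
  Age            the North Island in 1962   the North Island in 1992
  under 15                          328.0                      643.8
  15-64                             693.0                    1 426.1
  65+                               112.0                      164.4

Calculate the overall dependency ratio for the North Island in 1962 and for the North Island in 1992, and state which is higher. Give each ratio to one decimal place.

the North Island in 1962: 63.5
the North Island in 1992: 56.7
Higher: the North Island in 1962

the North Island in 1962: (328.0 + 112.0) / 693.0 × 100 = 440.0 / 693.0 × 100 = 63.5
the North Island in 1992: (643.8 + 164.4) / 1 426.1 × 100 = 808.2 / 1 426.1 × 100 = 56.7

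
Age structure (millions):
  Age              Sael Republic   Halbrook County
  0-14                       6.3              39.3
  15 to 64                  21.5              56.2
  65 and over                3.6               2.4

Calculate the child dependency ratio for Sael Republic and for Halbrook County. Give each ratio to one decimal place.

Sael Republic: 29.3
Halbrook County: 69.9

Sael Republic: 6.3 / 21.5 × 100 = 29.3
Halbrook County: 39.3 / 56.2 × 100 = 69.9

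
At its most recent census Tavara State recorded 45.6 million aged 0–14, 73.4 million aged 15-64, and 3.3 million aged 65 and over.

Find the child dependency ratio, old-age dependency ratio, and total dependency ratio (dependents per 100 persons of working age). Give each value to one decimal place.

Youth dependency ratio: 62.1
Old-age dependency ratio: 4.5
Total dependency ratio: 66.6

Youth dependency ratio = 45.6 / 73.4 × 100 = 62.1
Old-age dependency ratio = 3.3 / 73.4 × 100 = 4.5
Total dependency ratio = (45.6 + 3.3) / 73.4 × 100 = 48.9 / 73.4 × 100 = 66.6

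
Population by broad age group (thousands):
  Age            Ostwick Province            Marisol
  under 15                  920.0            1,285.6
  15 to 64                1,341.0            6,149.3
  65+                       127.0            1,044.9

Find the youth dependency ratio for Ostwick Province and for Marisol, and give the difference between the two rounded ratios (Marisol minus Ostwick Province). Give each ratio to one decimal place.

Ostwick Province: 920.0 / 1,341.0 × 100 = 68.6
Marisol: 1,285.6 / 6,149.3 × 100 = 20.9

Ostwick Province: 68.6
Marisol: 20.9
Difference: -47.7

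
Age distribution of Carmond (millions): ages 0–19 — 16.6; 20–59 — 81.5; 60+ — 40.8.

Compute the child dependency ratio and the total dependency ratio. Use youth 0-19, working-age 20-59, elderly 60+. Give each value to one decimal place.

Youth dependency ratio = 16.6 / 81.5 × 100 = 20.4
Total dependency ratio = (16.6 + 40.8) / 81.5 × 100 = 57.4 / 81.5 × 100 = 70.4

Youth dependency ratio: 20.4
Total dependency ratio: 70.4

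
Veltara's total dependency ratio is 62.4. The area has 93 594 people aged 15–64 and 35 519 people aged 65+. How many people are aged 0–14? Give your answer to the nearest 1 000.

Total dependency ratio = (youth + elderly) / working-age × 100
62.4 = (Y + 35 519) / 93 594 × 100
⇒ 23 000

Aged 0–14: 23 000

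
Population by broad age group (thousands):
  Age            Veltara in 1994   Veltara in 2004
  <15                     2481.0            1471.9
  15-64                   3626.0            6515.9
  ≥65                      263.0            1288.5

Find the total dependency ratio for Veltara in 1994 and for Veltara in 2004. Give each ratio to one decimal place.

Veltara in 1994: 75.7
Veltara in 2004: 42.4

Veltara in 1994: (2481.0 + 263.0) / 3626.0 × 100 = 2744.0 / 3626.0 × 100 = 75.7
Veltara in 2004: (1471.9 + 1288.5) / 6515.9 × 100 = 2760.4 / 6515.9 × 100 = 42.4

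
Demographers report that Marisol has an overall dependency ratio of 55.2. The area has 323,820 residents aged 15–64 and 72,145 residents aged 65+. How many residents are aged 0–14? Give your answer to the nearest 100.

Aged 0–14: 106,600

Total dependency ratio = (youth + elderly) / working-age × 100
55.2 = (Y + 72,145) / 323,820 × 100
⇒ 106,600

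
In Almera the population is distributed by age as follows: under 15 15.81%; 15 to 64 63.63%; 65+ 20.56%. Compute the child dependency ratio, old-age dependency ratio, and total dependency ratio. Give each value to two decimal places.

Youth dependency ratio = 15.81 / 63.63 × 100 = 24.85
Old-age dependency ratio = 20.56 / 63.63 × 100 = 32.31
Total dependency ratio = (15.81 + 20.56) / 63.63 × 100 = 36.37 / 63.63 × 100 = 57.16

Youth dependency ratio: 24.85
Old-age dependency ratio: 32.31
Total dependency ratio: 57.16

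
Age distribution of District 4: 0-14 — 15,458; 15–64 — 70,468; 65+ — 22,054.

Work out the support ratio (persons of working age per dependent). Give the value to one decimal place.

Support ratio: 1.9

Support ratio = 70,468 / (15,458 + 22,054) = 70,468 / 37,512 = 1.9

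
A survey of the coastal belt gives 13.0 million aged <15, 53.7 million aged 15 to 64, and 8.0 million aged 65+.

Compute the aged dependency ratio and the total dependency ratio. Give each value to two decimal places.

Old-age dependency ratio = 8.0 / 53.7 × 100 = 14.90
Total dependency ratio = (13.0 + 8.0) / 53.7 × 100 = 21.0 / 53.7 × 100 = 39.11

Old-age dependency ratio: 14.90
Total dependency ratio: 39.11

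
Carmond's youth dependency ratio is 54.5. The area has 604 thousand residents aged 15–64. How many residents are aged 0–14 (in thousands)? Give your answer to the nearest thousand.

Youth dependency ratio = youth / working-age × 100
54.5 = Y / 604 × 100
⇒ 329

Aged 0–14: 329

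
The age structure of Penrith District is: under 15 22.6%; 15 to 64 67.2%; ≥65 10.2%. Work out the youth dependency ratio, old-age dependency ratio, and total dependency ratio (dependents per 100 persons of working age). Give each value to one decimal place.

Youth dependency ratio: 33.6
Old-age dependency ratio: 15.2
Total dependency ratio: 48.8

Youth dependency ratio = 22.6 / 67.2 × 100 = 33.6
Old-age dependency ratio = 10.2 / 67.2 × 100 = 15.2
Total dependency ratio = (22.6 + 10.2) / 67.2 × 100 = 32.8 / 67.2 × 100 = 48.8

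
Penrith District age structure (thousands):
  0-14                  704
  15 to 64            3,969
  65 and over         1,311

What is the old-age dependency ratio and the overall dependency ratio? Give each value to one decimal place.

Old-age dependency ratio: 33.0
Total dependency ratio: 50.8

Old-age dependency ratio = 1,311 / 3,969 × 100 = 33.0
Total dependency ratio = (704 + 1,311) / 3,969 × 100 = 2,015 / 3,969 × 100 = 50.8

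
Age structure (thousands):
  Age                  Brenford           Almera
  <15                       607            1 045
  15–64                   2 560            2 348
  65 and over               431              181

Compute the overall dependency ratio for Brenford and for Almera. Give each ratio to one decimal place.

Brenford: (607 + 431) / 2 560 × 100 = 1 038 / 2 560 × 100 = 40.5
Almera: (1 045 + 181) / 2 348 × 100 = 1 226 / 2 348 × 100 = 52.2

Brenford: 40.5
Almera: 52.2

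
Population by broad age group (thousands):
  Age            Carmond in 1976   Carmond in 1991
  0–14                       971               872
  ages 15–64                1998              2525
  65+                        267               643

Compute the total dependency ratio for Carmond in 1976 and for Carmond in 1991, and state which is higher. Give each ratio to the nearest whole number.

Carmond in 1976: (971 + 267) / 1998 × 100 = 1238 / 1998 × 100 = 62
Carmond in 1991: (872 + 643) / 2525 × 100 = 1515 / 2525 × 100 = 60

Carmond in 1976: 62
Carmond in 1991: 60
Higher: Carmond in 1976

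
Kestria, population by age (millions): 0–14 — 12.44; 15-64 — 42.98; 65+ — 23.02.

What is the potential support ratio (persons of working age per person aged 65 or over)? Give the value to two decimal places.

Potential support ratio = 42.98 / 23.02 = 1.87

Potential support ratio: 1.87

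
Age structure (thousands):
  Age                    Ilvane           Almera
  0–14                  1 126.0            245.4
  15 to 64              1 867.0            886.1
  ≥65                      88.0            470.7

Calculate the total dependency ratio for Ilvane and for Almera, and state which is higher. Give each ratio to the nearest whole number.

Ilvane: (1 126.0 + 88.0) / 1 867.0 × 100 = 1 214.0 / 1 867.0 × 100 = 65
Almera: (245.4 + 470.7) / 886.1 × 100 = 716.1 / 886.1 × 100 = 81

Ilvane: 65
Almera: 81
Higher: Almera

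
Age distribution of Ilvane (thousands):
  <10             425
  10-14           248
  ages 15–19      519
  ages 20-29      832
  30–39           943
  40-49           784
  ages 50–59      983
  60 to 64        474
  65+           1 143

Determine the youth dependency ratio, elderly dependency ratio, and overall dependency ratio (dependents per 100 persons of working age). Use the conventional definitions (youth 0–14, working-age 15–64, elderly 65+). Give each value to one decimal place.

0–14: 425 + 248 = 673
15–64: 519 + 832 + 943 + 784 + 983 + 474 = 4 535
65+: 1 143
Youth dependency ratio = 673 / 4 535 × 100 = 14.8
Old-age dependency ratio = 1 143 / 4 535 × 100 = 25.2
Total dependency ratio = (673 + 1 143) / 4 535 × 100 = 1 816 / 4 535 × 100 = 40.0

Youth dependency ratio: 14.8
Old-age dependency ratio: 25.2
Total dependency ratio: 40.0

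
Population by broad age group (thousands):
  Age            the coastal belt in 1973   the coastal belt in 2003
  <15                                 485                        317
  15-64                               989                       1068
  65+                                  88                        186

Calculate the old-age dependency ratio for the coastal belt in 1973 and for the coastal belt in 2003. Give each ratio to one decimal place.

the coastal belt in 1973: 8.9
the coastal belt in 2003: 17.4

the coastal belt in 1973: 88 / 989 × 100 = 8.9
the coastal belt in 2003: 186 / 1068 × 100 = 17.4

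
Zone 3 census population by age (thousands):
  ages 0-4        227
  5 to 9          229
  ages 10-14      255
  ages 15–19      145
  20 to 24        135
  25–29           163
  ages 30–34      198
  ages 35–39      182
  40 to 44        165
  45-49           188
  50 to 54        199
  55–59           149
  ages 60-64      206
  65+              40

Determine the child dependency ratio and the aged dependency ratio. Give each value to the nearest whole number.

Youth dependency ratio: 41
Old-age dependency ratio: 2

0–14: 227 + 229 + 255 = 711
15–64: 145 + 135 + 163 + 198 + 182 + 165 + 188 + 199 + 149 + 206 = 1,730
65+: 40
Youth dependency ratio = 711 / 1,730 × 100 = 41
Old-age dependency ratio = 40 / 1,730 × 100 = 2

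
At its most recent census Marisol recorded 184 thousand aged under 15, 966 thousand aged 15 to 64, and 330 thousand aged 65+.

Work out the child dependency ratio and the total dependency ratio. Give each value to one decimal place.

Youth dependency ratio = 184 / 966 × 100 = 19.0
Total dependency ratio = (184 + 330) / 966 × 100 = 514 / 966 × 100 = 53.2

Youth dependency ratio: 19.0
Total dependency ratio: 53.2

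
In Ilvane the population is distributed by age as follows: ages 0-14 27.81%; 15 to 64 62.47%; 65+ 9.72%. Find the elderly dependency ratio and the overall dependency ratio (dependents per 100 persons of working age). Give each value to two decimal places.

Old-age dependency ratio: 15.56
Total dependency ratio: 60.08

Old-age dependency ratio = 9.72 / 62.47 × 100 = 15.56
Total dependency ratio = (27.81 + 9.72) / 62.47 × 100 = 37.53 / 62.47 × 100 = 60.08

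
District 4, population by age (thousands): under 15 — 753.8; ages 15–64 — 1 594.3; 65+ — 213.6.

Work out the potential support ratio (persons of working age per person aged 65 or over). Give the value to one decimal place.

Potential support ratio = 1 594.3 / 213.6 = 7.5

Potential support ratio: 7.5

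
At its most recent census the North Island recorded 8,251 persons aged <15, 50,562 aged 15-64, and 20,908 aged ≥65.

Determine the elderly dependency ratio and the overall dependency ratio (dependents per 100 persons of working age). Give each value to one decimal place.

Old-age dependency ratio = 20,908 / 50,562 × 100 = 41.4
Total dependency ratio = (8,251 + 20,908) / 50,562 × 100 = 29,159 / 50,562 × 100 = 57.7

Old-age dependency ratio: 41.4
Total dependency ratio: 57.7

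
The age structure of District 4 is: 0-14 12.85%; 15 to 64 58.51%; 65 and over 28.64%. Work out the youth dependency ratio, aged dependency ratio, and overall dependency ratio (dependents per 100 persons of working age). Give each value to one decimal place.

Youth dependency ratio: 22.0
Old-age dependency ratio: 48.9
Total dependency ratio: 70.9

Youth dependency ratio = 12.85 / 58.51 × 100 = 22.0
Old-age dependency ratio = 28.64 / 58.51 × 100 = 48.9
Total dependency ratio = (12.85 + 28.64) / 58.51 × 100 = 41.49 / 58.51 × 100 = 70.9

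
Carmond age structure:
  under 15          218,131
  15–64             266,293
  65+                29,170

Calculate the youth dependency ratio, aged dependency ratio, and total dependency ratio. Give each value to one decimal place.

Youth dependency ratio: 81.9
Old-age dependency ratio: 11.0
Total dependency ratio: 92.9

Youth dependency ratio = 218,131 / 266,293 × 100 = 81.9
Old-age dependency ratio = 29,170 / 266,293 × 100 = 11.0
Total dependency ratio = (218,131 + 29,170) / 266,293 × 100 = 247,301 / 266,293 × 100 = 92.9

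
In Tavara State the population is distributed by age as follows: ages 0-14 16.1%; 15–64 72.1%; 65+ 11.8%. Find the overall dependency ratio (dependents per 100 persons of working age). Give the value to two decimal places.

Total dependency ratio = (16.1 + 11.8) / 72.1 × 100 = 27.9 / 72.1 × 100 = 38.70

Total dependency ratio: 38.70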